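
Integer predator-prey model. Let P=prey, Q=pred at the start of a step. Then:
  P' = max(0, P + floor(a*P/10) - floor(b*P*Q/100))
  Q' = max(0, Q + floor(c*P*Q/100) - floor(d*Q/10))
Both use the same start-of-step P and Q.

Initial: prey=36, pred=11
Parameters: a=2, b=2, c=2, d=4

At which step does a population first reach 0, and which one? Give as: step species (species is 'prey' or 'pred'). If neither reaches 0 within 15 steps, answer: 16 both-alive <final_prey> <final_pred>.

Answer: 16 both-alive 10 2

Derivation:
Step 1: prey: 36+7-7=36; pred: 11+7-4=14
Step 2: prey: 36+7-10=33; pred: 14+10-5=19
Step 3: prey: 33+6-12=27; pred: 19+12-7=24
Step 4: prey: 27+5-12=20; pred: 24+12-9=27
Step 5: prey: 20+4-10=14; pred: 27+10-10=27
Step 6: prey: 14+2-7=9; pred: 27+7-10=24
Step 7: prey: 9+1-4=6; pred: 24+4-9=19
Step 8: prey: 6+1-2=5; pred: 19+2-7=14
Step 9: prey: 5+1-1=5; pred: 14+1-5=10
Step 10: prey: 5+1-1=5; pred: 10+1-4=7
Step 11: prey: 5+1-0=6; pred: 7+0-2=5
Step 12: prey: 6+1-0=7; pred: 5+0-2=3
Step 13: prey: 7+1-0=8; pred: 3+0-1=2
Step 14: prey: 8+1-0=9; pred: 2+0-0=2
Step 15: prey: 9+1-0=10; pred: 2+0-0=2
No extinction within 15 steps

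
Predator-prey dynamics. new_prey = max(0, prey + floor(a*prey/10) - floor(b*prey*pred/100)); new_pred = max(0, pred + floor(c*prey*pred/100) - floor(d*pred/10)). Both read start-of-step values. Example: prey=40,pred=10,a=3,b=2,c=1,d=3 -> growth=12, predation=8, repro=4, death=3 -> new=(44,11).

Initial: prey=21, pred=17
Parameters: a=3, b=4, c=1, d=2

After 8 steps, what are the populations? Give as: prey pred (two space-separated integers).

Answer: 4 6

Derivation:
Step 1: prey: 21+6-14=13; pred: 17+3-3=17
Step 2: prey: 13+3-8=8; pred: 17+2-3=16
Step 3: prey: 8+2-5=5; pred: 16+1-3=14
Step 4: prey: 5+1-2=4; pred: 14+0-2=12
Step 5: prey: 4+1-1=4; pred: 12+0-2=10
Step 6: prey: 4+1-1=4; pred: 10+0-2=8
Step 7: prey: 4+1-1=4; pred: 8+0-1=7
Step 8: prey: 4+1-1=4; pred: 7+0-1=6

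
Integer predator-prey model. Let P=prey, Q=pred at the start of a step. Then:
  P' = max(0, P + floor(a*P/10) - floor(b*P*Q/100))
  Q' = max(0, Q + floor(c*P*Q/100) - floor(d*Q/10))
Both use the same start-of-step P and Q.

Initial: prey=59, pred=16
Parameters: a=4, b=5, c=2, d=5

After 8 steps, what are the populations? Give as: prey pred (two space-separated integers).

Step 1: prey: 59+23-47=35; pred: 16+18-8=26
Step 2: prey: 35+14-45=4; pred: 26+18-13=31
Step 3: prey: 4+1-6=0; pred: 31+2-15=18
Step 4: prey: 0+0-0=0; pred: 18+0-9=9
Step 5: prey: 0+0-0=0; pred: 9+0-4=5
Step 6: prey: 0+0-0=0; pred: 5+0-2=3
Step 7: prey: 0+0-0=0; pred: 3+0-1=2
Step 8: prey: 0+0-0=0; pred: 2+0-1=1

Answer: 0 1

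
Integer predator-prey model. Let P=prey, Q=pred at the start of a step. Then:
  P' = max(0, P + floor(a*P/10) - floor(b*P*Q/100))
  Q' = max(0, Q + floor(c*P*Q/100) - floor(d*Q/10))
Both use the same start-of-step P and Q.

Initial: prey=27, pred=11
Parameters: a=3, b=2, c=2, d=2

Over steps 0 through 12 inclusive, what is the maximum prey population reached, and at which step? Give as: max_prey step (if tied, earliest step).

Answer: 31 2

Derivation:
Step 1: prey: 27+8-5=30; pred: 11+5-2=14
Step 2: prey: 30+9-8=31; pred: 14+8-2=20
Step 3: prey: 31+9-12=28; pred: 20+12-4=28
Step 4: prey: 28+8-15=21; pred: 28+15-5=38
Step 5: prey: 21+6-15=12; pred: 38+15-7=46
Step 6: prey: 12+3-11=4; pred: 46+11-9=48
Step 7: prey: 4+1-3=2; pred: 48+3-9=42
Step 8: prey: 2+0-1=1; pred: 42+1-8=35
Step 9: prey: 1+0-0=1; pred: 35+0-7=28
Step 10: prey: 1+0-0=1; pred: 28+0-5=23
Step 11: prey: 1+0-0=1; pred: 23+0-4=19
Step 12: prey: 1+0-0=1; pred: 19+0-3=16
Max prey = 31 at step 2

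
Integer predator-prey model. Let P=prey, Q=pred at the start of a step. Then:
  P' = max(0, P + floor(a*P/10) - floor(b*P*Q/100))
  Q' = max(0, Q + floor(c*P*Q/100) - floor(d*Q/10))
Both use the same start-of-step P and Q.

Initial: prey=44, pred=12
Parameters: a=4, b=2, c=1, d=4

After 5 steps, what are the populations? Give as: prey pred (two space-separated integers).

Answer: 66 29

Derivation:
Step 1: prey: 44+17-10=51; pred: 12+5-4=13
Step 2: prey: 51+20-13=58; pred: 13+6-5=14
Step 3: prey: 58+23-16=65; pred: 14+8-5=17
Step 4: prey: 65+26-22=69; pred: 17+11-6=22
Step 5: prey: 69+27-30=66; pred: 22+15-8=29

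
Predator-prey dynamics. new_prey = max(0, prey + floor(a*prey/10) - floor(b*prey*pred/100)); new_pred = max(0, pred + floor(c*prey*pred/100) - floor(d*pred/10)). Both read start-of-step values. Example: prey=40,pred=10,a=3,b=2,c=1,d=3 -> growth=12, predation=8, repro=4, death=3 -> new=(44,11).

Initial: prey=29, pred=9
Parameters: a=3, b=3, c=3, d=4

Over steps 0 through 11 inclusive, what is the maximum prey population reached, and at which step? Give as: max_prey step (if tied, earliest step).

Step 1: prey: 29+8-7=30; pred: 9+7-3=13
Step 2: prey: 30+9-11=28; pred: 13+11-5=19
Step 3: prey: 28+8-15=21; pred: 19+15-7=27
Step 4: prey: 21+6-17=10; pred: 27+17-10=34
Step 5: prey: 10+3-10=3; pred: 34+10-13=31
Step 6: prey: 3+0-2=1; pred: 31+2-12=21
Step 7: prey: 1+0-0=1; pred: 21+0-8=13
Step 8: prey: 1+0-0=1; pred: 13+0-5=8
Step 9: prey: 1+0-0=1; pred: 8+0-3=5
Step 10: prey: 1+0-0=1; pred: 5+0-2=3
Step 11: prey: 1+0-0=1; pred: 3+0-1=2
Max prey = 30 at step 1

Answer: 30 1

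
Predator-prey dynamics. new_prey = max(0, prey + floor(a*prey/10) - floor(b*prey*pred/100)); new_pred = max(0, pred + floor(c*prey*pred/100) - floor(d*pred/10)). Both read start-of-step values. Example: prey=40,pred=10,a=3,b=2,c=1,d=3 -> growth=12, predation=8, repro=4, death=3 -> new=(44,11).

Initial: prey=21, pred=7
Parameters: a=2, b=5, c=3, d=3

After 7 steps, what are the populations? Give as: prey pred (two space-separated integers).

Step 1: prey: 21+4-7=18; pred: 7+4-2=9
Step 2: prey: 18+3-8=13; pred: 9+4-2=11
Step 3: prey: 13+2-7=8; pred: 11+4-3=12
Step 4: prey: 8+1-4=5; pred: 12+2-3=11
Step 5: prey: 5+1-2=4; pred: 11+1-3=9
Step 6: prey: 4+0-1=3; pred: 9+1-2=8
Step 7: prey: 3+0-1=2; pred: 8+0-2=6

Answer: 2 6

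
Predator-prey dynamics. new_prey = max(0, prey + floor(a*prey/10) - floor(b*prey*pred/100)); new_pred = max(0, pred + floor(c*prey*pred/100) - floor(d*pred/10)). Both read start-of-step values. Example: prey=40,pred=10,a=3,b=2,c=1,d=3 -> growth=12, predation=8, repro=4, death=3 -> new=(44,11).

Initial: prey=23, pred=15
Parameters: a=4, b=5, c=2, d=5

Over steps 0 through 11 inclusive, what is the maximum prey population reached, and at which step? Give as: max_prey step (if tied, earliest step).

Step 1: prey: 23+9-17=15; pred: 15+6-7=14
Step 2: prey: 15+6-10=11; pred: 14+4-7=11
Step 3: prey: 11+4-6=9; pred: 11+2-5=8
Step 4: prey: 9+3-3=9; pred: 8+1-4=5
Step 5: prey: 9+3-2=10; pred: 5+0-2=3
Step 6: prey: 10+4-1=13; pred: 3+0-1=2
Step 7: prey: 13+5-1=17; pred: 2+0-1=1
Step 8: prey: 17+6-0=23; pred: 1+0-0=1
Step 9: prey: 23+9-1=31; pred: 1+0-0=1
Step 10: prey: 31+12-1=42; pred: 1+0-0=1
Step 11: prey: 42+16-2=56; pred: 1+0-0=1
Max prey = 56 at step 11

Answer: 56 11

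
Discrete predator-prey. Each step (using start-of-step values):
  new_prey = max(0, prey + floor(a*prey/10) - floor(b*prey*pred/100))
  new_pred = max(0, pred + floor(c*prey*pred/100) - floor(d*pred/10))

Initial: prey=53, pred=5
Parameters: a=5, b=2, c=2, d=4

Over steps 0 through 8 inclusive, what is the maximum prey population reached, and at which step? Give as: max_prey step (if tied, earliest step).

Answer: 118 3

Derivation:
Step 1: prey: 53+26-5=74; pred: 5+5-2=8
Step 2: prey: 74+37-11=100; pred: 8+11-3=16
Step 3: prey: 100+50-32=118; pred: 16+32-6=42
Step 4: prey: 118+59-99=78; pred: 42+99-16=125
Step 5: prey: 78+39-195=0; pred: 125+195-50=270
Step 6: prey: 0+0-0=0; pred: 270+0-108=162
Step 7: prey: 0+0-0=0; pred: 162+0-64=98
Step 8: prey: 0+0-0=0; pred: 98+0-39=59
Max prey = 118 at step 3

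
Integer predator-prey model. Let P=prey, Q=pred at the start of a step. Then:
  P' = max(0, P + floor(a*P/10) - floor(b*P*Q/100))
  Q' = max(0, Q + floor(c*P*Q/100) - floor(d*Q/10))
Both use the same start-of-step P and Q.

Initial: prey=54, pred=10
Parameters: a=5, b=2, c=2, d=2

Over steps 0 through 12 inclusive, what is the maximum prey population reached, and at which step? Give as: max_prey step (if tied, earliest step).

Answer: 81 2

Derivation:
Step 1: prey: 54+27-10=71; pred: 10+10-2=18
Step 2: prey: 71+35-25=81; pred: 18+25-3=40
Step 3: prey: 81+40-64=57; pred: 40+64-8=96
Step 4: prey: 57+28-109=0; pred: 96+109-19=186
Step 5: prey: 0+0-0=0; pred: 186+0-37=149
Step 6: prey: 0+0-0=0; pred: 149+0-29=120
Step 7: prey: 0+0-0=0; pred: 120+0-24=96
Step 8: prey: 0+0-0=0; pred: 96+0-19=77
Step 9: prey: 0+0-0=0; pred: 77+0-15=62
Step 10: prey: 0+0-0=0; pred: 62+0-12=50
Step 11: prey: 0+0-0=0; pred: 50+0-10=40
Step 12: prey: 0+0-0=0; pred: 40+0-8=32
Max prey = 81 at step 2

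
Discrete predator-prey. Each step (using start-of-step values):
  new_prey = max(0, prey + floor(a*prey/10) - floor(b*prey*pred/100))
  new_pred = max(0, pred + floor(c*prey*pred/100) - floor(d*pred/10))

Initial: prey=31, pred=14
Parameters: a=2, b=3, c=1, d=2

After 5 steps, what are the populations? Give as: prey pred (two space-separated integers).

Answer: 7 12

Derivation:
Step 1: prey: 31+6-13=24; pred: 14+4-2=16
Step 2: prey: 24+4-11=17; pred: 16+3-3=16
Step 3: prey: 17+3-8=12; pred: 16+2-3=15
Step 4: prey: 12+2-5=9; pred: 15+1-3=13
Step 5: prey: 9+1-3=7; pred: 13+1-2=12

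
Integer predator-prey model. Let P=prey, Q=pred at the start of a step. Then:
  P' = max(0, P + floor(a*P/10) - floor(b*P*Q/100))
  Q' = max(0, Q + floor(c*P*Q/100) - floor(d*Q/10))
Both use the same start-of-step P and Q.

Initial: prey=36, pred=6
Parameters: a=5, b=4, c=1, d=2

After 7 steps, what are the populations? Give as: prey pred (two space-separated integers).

Answer: 1 35

Derivation:
Step 1: prey: 36+18-8=46; pred: 6+2-1=7
Step 2: prey: 46+23-12=57; pred: 7+3-1=9
Step 3: prey: 57+28-20=65; pred: 9+5-1=13
Step 4: prey: 65+32-33=64; pred: 13+8-2=19
Step 5: prey: 64+32-48=48; pred: 19+12-3=28
Step 6: prey: 48+24-53=19; pred: 28+13-5=36
Step 7: prey: 19+9-27=1; pred: 36+6-7=35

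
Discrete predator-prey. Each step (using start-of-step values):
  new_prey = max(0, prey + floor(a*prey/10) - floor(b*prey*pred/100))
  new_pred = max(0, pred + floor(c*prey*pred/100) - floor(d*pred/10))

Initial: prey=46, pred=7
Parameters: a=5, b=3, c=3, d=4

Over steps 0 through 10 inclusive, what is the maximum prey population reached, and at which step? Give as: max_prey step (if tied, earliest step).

Step 1: prey: 46+23-9=60; pred: 7+9-2=14
Step 2: prey: 60+30-25=65; pred: 14+25-5=34
Step 3: prey: 65+32-66=31; pred: 34+66-13=87
Step 4: prey: 31+15-80=0; pred: 87+80-34=133
Step 5: prey: 0+0-0=0; pred: 133+0-53=80
Step 6: prey: 0+0-0=0; pred: 80+0-32=48
Step 7: prey: 0+0-0=0; pred: 48+0-19=29
Step 8: prey: 0+0-0=0; pred: 29+0-11=18
Step 9: prey: 0+0-0=0; pred: 18+0-7=11
Step 10: prey: 0+0-0=0; pred: 11+0-4=7
Max prey = 65 at step 2

Answer: 65 2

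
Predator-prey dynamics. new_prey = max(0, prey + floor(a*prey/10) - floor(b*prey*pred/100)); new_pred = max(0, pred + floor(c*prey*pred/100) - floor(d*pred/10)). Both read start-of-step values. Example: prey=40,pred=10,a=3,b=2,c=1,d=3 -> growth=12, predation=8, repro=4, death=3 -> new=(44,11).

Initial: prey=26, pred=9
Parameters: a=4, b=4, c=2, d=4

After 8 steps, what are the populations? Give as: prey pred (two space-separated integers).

Step 1: prey: 26+10-9=27; pred: 9+4-3=10
Step 2: prey: 27+10-10=27; pred: 10+5-4=11
Step 3: prey: 27+10-11=26; pred: 11+5-4=12
Step 4: prey: 26+10-12=24; pred: 12+6-4=14
Step 5: prey: 24+9-13=20; pred: 14+6-5=15
Step 6: prey: 20+8-12=16; pred: 15+6-6=15
Step 7: prey: 16+6-9=13; pred: 15+4-6=13
Step 8: prey: 13+5-6=12; pred: 13+3-5=11

Answer: 12 11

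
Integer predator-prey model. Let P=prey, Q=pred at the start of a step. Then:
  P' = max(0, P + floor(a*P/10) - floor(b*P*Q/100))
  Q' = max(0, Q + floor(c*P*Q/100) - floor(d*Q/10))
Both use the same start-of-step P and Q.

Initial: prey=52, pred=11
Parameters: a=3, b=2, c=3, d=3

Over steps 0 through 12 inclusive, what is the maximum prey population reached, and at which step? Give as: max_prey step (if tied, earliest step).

Step 1: prey: 52+15-11=56; pred: 11+17-3=25
Step 2: prey: 56+16-28=44; pred: 25+42-7=60
Step 3: prey: 44+13-52=5; pred: 60+79-18=121
Step 4: prey: 5+1-12=0; pred: 121+18-36=103
Step 5: prey: 0+0-0=0; pred: 103+0-30=73
Step 6: prey: 0+0-0=0; pred: 73+0-21=52
Step 7: prey: 0+0-0=0; pred: 52+0-15=37
Step 8: prey: 0+0-0=0; pred: 37+0-11=26
Step 9: prey: 0+0-0=0; pred: 26+0-7=19
Step 10: prey: 0+0-0=0; pred: 19+0-5=14
Step 11: prey: 0+0-0=0; pred: 14+0-4=10
Step 12: prey: 0+0-0=0; pred: 10+0-3=7
Max prey = 56 at step 1

Answer: 56 1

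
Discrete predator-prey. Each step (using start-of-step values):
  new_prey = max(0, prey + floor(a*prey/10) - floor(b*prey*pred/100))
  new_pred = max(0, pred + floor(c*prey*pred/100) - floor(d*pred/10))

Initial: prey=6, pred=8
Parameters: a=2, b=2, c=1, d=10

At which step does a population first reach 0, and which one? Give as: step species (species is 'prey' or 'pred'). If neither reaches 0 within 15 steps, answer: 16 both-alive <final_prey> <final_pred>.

Answer: 1 pred

Derivation:
Step 1: prey: 6+1-0=7; pred: 8+0-8=0
First extinction: pred at step 1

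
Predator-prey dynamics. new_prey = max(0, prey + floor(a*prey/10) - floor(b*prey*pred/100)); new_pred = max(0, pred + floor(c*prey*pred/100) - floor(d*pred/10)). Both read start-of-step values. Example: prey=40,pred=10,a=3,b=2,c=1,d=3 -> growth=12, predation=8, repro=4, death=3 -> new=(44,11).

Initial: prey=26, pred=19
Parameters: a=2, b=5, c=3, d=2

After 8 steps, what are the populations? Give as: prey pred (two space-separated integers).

Answer: 0 9

Derivation:
Step 1: prey: 26+5-24=7; pred: 19+14-3=30
Step 2: prey: 7+1-10=0; pred: 30+6-6=30
Step 3: prey: 0+0-0=0; pred: 30+0-6=24
Step 4: prey: 0+0-0=0; pred: 24+0-4=20
Step 5: prey: 0+0-0=0; pred: 20+0-4=16
Step 6: prey: 0+0-0=0; pred: 16+0-3=13
Step 7: prey: 0+0-0=0; pred: 13+0-2=11
Step 8: prey: 0+0-0=0; pred: 11+0-2=9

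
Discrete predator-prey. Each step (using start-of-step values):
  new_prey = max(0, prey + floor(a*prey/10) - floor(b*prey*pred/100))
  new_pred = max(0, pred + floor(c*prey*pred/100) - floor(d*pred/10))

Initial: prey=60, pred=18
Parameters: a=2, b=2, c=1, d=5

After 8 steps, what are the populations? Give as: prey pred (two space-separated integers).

Step 1: prey: 60+12-21=51; pred: 18+10-9=19
Step 2: prey: 51+10-19=42; pred: 19+9-9=19
Step 3: prey: 42+8-15=35; pred: 19+7-9=17
Step 4: prey: 35+7-11=31; pred: 17+5-8=14
Step 5: prey: 31+6-8=29; pred: 14+4-7=11
Step 6: prey: 29+5-6=28; pred: 11+3-5=9
Step 7: prey: 28+5-5=28; pred: 9+2-4=7
Step 8: prey: 28+5-3=30; pred: 7+1-3=5

Answer: 30 5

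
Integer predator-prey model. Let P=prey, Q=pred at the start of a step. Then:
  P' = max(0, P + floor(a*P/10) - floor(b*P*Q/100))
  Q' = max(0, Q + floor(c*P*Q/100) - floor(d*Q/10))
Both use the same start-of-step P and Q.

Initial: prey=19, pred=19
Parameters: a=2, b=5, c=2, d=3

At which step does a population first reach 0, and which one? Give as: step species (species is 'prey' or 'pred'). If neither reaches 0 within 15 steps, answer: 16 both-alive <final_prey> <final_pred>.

Answer: 2 prey

Derivation:
Step 1: prey: 19+3-18=4; pred: 19+7-5=21
Step 2: prey: 4+0-4=0; pred: 21+1-6=16
First extinction: prey at step 2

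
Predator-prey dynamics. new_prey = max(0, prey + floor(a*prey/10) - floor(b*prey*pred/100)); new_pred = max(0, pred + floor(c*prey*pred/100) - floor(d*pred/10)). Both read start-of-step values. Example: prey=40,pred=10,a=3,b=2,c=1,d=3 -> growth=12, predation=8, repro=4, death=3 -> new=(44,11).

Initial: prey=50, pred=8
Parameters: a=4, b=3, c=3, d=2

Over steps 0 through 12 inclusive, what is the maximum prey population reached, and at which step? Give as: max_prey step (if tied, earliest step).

Step 1: prey: 50+20-12=58; pred: 8+12-1=19
Step 2: prey: 58+23-33=48; pred: 19+33-3=49
Step 3: prey: 48+19-70=0; pred: 49+70-9=110
Step 4: prey: 0+0-0=0; pred: 110+0-22=88
Step 5: prey: 0+0-0=0; pred: 88+0-17=71
Step 6: prey: 0+0-0=0; pred: 71+0-14=57
Step 7: prey: 0+0-0=0; pred: 57+0-11=46
Step 8: prey: 0+0-0=0; pred: 46+0-9=37
Step 9: prey: 0+0-0=0; pred: 37+0-7=30
Step 10: prey: 0+0-0=0; pred: 30+0-6=24
Step 11: prey: 0+0-0=0; pred: 24+0-4=20
Step 12: prey: 0+0-0=0; pred: 20+0-4=16
Max prey = 58 at step 1

Answer: 58 1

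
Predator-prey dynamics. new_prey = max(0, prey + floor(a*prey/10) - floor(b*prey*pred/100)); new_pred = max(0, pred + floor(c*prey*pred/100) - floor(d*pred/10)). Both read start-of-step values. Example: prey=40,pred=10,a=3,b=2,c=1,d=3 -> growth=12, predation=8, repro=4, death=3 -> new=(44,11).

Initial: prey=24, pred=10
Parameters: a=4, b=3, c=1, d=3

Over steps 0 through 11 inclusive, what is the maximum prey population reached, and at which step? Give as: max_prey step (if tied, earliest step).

Step 1: prey: 24+9-7=26; pred: 10+2-3=9
Step 2: prey: 26+10-7=29; pred: 9+2-2=9
Step 3: prey: 29+11-7=33; pred: 9+2-2=9
Step 4: prey: 33+13-8=38; pred: 9+2-2=9
Step 5: prey: 38+15-10=43; pred: 9+3-2=10
Step 6: prey: 43+17-12=48; pred: 10+4-3=11
Step 7: prey: 48+19-15=52; pred: 11+5-3=13
Step 8: prey: 52+20-20=52; pred: 13+6-3=16
Step 9: prey: 52+20-24=48; pred: 16+8-4=20
Step 10: prey: 48+19-28=39; pred: 20+9-6=23
Step 11: prey: 39+15-26=28; pred: 23+8-6=25
Max prey = 52 at step 7

Answer: 52 7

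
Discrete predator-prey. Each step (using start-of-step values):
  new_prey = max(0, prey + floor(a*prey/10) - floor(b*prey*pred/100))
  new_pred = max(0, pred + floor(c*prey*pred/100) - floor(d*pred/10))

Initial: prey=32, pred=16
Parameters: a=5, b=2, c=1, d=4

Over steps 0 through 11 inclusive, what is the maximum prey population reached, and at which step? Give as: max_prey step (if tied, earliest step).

Answer: 84 6

Derivation:
Step 1: prey: 32+16-10=38; pred: 16+5-6=15
Step 2: prey: 38+19-11=46; pred: 15+5-6=14
Step 3: prey: 46+23-12=57; pred: 14+6-5=15
Step 4: prey: 57+28-17=68; pred: 15+8-6=17
Step 5: prey: 68+34-23=79; pred: 17+11-6=22
Step 6: prey: 79+39-34=84; pred: 22+17-8=31
Step 7: prey: 84+42-52=74; pred: 31+26-12=45
Step 8: prey: 74+37-66=45; pred: 45+33-18=60
Step 9: prey: 45+22-54=13; pred: 60+27-24=63
Step 10: prey: 13+6-16=3; pred: 63+8-25=46
Step 11: prey: 3+1-2=2; pred: 46+1-18=29
Max prey = 84 at step 6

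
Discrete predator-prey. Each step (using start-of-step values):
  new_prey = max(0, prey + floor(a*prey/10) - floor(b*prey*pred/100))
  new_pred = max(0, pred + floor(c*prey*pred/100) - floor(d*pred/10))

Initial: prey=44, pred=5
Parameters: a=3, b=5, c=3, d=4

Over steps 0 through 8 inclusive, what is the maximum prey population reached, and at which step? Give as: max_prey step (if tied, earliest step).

Step 1: prey: 44+13-11=46; pred: 5+6-2=9
Step 2: prey: 46+13-20=39; pred: 9+12-3=18
Step 3: prey: 39+11-35=15; pred: 18+21-7=32
Step 4: prey: 15+4-24=0; pred: 32+14-12=34
Step 5: prey: 0+0-0=0; pred: 34+0-13=21
Step 6: prey: 0+0-0=0; pred: 21+0-8=13
Step 7: prey: 0+0-0=0; pred: 13+0-5=8
Step 8: prey: 0+0-0=0; pred: 8+0-3=5
Max prey = 46 at step 1

Answer: 46 1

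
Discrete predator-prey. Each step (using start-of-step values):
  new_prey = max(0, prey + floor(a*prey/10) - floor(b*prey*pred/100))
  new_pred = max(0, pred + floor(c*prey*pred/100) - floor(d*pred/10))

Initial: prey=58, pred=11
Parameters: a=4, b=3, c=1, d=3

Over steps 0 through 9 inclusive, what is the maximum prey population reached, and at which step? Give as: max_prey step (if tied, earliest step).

Step 1: prey: 58+23-19=62; pred: 11+6-3=14
Step 2: prey: 62+24-26=60; pred: 14+8-4=18
Step 3: prey: 60+24-32=52; pred: 18+10-5=23
Step 4: prey: 52+20-35=37; pred: 23+11-6=28
Step 5: prey: 37+14-31=20; pred: 28+10-8=30
Step 6: prey: 20+8-18=10; pred: 30+6-9=27
Step 7: prey: 10+4-8=6; pred: 27+2-8=21
Step 8: prey: 6+2-3=5; pred: 21+1-6=16
Step 9: prey: 5+2-2=5; pred: 16+0-4=12
Max prey = 62 at step 1

Answer: 62 1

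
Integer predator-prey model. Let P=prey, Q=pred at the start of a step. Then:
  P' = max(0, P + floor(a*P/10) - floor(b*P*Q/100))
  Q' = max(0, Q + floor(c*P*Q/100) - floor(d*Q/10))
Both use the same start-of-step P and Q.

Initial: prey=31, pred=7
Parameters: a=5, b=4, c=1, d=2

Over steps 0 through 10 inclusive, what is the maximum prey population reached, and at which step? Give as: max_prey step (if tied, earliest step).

Answer: 50 4

Derivation:
Step 1: prey: 31+15-8=38; pred: 7+2-1=8
Step 2: prey: 38+19-12=45; pred: 8+3-1=10
Step 3: prey: 45+22-18=49; pred: 10+4-2=12
Step 4: prey: 49+24-23=50; pred: 12+5-2=15
Step 5: prey: 50+25-30=45; pred: 15+7-3=19
Step 6: prey: 45+22-34=33; pred: 19+8-3=24
Step 7: prey: 33+16-31=18; pred: 24+7-4=27
Step 8: prey: 18+9-19=8; pred: 27+4-5=26
Step 9: prey: 8+4-8=4; pred: 26+2-5=23
Step 10: prey: 4+2-3=3; pred: 23+0-4=19
Max prey = 50 at step 4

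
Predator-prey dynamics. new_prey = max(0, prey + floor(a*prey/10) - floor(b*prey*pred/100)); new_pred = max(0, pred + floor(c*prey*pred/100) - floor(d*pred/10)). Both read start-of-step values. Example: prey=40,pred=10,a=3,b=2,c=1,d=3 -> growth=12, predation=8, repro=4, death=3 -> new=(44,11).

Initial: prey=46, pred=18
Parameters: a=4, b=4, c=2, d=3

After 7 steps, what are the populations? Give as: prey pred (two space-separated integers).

Answer: 0 9

Derivation:
Step 1: prey: 46+18-33=31; pred: 18+16-5=29
Step 2: prey: 31+12-35=8; pred: 29+17-8=38
Step 3: prey: 8+3-12=0; pred: 38+6-11=33
Step 4: prey: 0+0-0=0; pred: 33+0-9=24
Step 5: prey: 0+0-0=0; pred: 24+0-7=17
Step 6: prey: 0+0-0=0; pred: 17+0-5=12
Step 7: prey: 0+0-0=0; pred: 12+0-3=9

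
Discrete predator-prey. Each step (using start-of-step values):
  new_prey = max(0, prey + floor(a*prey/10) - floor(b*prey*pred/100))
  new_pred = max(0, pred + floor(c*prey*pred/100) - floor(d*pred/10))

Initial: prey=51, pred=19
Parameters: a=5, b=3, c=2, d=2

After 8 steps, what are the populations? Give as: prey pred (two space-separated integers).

Answer: 0 26

Derivation:
Step 1: prey: 51+25-29=47; pred: 19+19-3=35
Step 2: prey: 47+23-49=21; pred: 35+32-7=60
Step 3: prey: 21+10-37=0; pred: 60+25-12=73
Step 4: prey: 0+0-0=0; pred: 73+0-14=59
Step 5: prey: 0+0-0=0; pred: 59+0-11=48
Step 6: prey: 0+0-0=0; pred: 48+0-9=39
Step 7: prey: 0+0-0=0; pred: 39+0-7=32
Step 8: prey: 0+0-0=0; pred: 32+0-6=26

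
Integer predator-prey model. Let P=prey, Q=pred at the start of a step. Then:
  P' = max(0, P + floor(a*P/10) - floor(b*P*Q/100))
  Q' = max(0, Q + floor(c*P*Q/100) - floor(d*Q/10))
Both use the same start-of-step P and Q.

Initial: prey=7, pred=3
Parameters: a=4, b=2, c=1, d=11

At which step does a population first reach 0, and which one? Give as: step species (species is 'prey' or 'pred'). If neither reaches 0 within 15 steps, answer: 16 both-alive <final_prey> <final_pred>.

Step 1: prey: 7+2-0=9; pred: 3+0-3=0
First extinction: pred at step 1

Answer: 1 pred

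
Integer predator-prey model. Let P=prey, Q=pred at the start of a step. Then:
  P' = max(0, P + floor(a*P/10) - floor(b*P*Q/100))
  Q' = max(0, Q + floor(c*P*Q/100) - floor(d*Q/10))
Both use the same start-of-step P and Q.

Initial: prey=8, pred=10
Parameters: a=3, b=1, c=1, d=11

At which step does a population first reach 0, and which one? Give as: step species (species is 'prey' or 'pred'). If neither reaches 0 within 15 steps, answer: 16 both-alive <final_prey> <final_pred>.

Step 1: prey: 8+2-0=10; pred: 10+0-11=0
First extinction: pred at step 1

Answer: 1 pred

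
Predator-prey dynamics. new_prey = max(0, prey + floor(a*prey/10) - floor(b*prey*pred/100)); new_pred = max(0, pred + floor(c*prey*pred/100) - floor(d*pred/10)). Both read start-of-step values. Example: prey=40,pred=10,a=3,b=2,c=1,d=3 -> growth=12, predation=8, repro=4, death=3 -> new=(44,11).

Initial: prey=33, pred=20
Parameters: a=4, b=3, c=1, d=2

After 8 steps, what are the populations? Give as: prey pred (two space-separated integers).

Step 1: prey: 33+13-19=27; pred: 20+6-4=22
Step 2: prey: 27+10-17=20; pred: 22+5-4=23
Step 3: prey: 20+8-13=15; pred: 23+4-4=23
Step 4: prey: 15+6-10=11; pred: 23+3-4=22
Step 5: prey: 11+4-7=8; pred: 22+2-4=20
Step 6: prey: 8+3-4=7; pred: 20+1-4=17
Step 7: prey: 7+2-3=6; pred: 17+1-3=15
Step 8: prey: 6+2-2=6; pred: 15+0-3=12

Answer: 6 12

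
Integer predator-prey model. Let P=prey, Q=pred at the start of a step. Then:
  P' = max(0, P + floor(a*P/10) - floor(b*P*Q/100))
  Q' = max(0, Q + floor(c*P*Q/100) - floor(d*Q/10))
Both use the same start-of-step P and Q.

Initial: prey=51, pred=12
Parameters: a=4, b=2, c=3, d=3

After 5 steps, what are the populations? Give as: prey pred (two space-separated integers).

Answer: 0 84

Derivation:
Step 1: prey: 51+20-12=59; pred: 12+18-3=27
Step 2: prey: 59+23-31=51; pred: 27+47-8=66
Step 3: prey: 51+20-67=4; pred: 66+100-19=147
Step 4: prey: 4+1-11=0; pred: 147+17-44=120
Step 5: prey: 0+0-0=0; pred: 120+0-36=84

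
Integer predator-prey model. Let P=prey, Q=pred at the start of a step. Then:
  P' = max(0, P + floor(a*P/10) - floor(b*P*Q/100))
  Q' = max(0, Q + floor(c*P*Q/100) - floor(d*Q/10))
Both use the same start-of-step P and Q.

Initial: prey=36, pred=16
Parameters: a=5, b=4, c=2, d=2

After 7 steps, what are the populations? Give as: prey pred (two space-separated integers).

Answer: 0 18

Derivation:
Step 1: prey: 36+18-23=31; pred: 16+11-3=24
Step 2: prey: 31+15-29=17; pred: 24+14-4=34
Step 3: prey: 17+8-23=2; pred: 34+11-6=39
Step 4: prey: 2+1-3=0; pred: 39+1-7=33
Step 5: prey: 0+0-0=0; pred: 33+0-6=27
Step 6: prey: 0+0-0=0; pred: 27+0-5=22
Step 7: prey: 0+0-0=0; pred: 22+0-4=18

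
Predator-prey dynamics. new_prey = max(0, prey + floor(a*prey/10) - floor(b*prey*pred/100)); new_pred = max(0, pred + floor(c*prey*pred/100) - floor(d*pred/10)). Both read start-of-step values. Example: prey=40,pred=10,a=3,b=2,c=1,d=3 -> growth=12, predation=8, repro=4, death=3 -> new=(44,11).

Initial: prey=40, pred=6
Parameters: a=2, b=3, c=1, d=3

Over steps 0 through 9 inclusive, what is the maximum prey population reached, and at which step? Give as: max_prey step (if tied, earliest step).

Answer: 41 1

Derivation:
Step 1: prey: 40+8-7=41; pred: 6+2-1=7
Step 2: prey: 41+8-8=41; pred: 7+2-2=7
Step 3: prey: 41+8-8=41; pred: 7+2-2=7
Step 4: prey: 41+8-8=41; pred: 7+2-2=7
Step 5: prey: 41+8-8=41; pred: 7+2-2=7
Step 6: prey: 41+8-8=41; pred: 7+2-2=7
Step 7: prey: 41+8-8=41; pred: 7+2-2=7
Step 8: prey: 41+8-8=41; pred: 7+2-2=7
Step 9: prey: 41+8-8=41; pred: 7+2-2=7
Max prey = 41 at step 1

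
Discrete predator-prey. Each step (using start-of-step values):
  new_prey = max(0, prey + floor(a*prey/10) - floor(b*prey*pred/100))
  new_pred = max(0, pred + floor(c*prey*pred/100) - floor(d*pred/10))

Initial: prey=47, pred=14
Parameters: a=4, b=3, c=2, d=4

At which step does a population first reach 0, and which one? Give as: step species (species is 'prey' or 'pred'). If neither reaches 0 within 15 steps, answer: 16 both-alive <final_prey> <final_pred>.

Answer: 5 prey

Derivation:
Step 1: prey: 47+18-19=46; pred: 14+13-5=22
Step 2: prey: 46+18-30=34; pred: 22+20-8=34
Step 3: prey: 34+13-34=13; pred: 34+23-13=44
Step 4: prey: 13+5-17=1; pred: 44+11-17=38
Step 5: prey: 1+0-1=0; pred: 38+0-15=23
First extinction: prey at step 5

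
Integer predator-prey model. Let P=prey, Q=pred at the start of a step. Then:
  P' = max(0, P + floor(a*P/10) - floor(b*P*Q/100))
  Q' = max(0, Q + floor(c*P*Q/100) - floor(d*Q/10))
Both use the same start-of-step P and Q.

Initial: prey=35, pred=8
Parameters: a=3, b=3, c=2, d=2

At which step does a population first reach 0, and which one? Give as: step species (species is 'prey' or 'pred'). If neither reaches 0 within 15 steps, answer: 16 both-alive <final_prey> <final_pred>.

Step 1: prey: 35+10-8=37; pred: 8+5-1=12
Step 2: prey: 37+11-13=35; pred: 12+8-2=18
Step 3: prey: 35+10-18=27; pred: 18+12-3=27
Step 4: prey: 27+8-21=14; pred: 27+14-5=36
Step 5: prey: 14+4-15=3; pred: 36+10-7=39
Step 6: prey: 3+0-3=0; pred: 39+2-7=34
First extinction: prey at step 6

Answer: 6 prey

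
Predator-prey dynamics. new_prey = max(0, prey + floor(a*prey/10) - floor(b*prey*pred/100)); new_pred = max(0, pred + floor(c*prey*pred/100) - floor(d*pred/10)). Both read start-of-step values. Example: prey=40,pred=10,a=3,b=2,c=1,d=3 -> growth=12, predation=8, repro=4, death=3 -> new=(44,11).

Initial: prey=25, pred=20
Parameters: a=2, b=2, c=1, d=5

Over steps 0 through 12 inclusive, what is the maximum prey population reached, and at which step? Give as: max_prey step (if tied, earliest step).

Step 1: prey: 25+5-10=20; pred: 20+5-10=15
Step 2: prey: 20+4-6=18; pred: 15+3-7=11
Step 3: prey: 18+3-3=18; pred: 11+1-5=7
Step 4: prey: 18+3-2=19; pred: 7+1-3=5
Step 5: prey: 19+3-1=21; pred: 5+0-2=3
Step 6: prey: 21+4-1=24; pred: 3+0-1=2
Step 7: prey: 24+4-0=28; pred: 2+0-1=1
Step 8: prey: 28+5-0=33; pred: 1+0-0=1
Step 9: prey: 33+6-0=39; pred: 1+0-0=1
Step 10: prey: 39+7-0=46; pred: 1+0-0=1
Step 11: prey: 46+9-0=55; pred: 1+0-0=1
Step 12: prey: 55+11-1=65; pred: 1+0-0=1
Max prey = 65 at step 12

Answer: 65 12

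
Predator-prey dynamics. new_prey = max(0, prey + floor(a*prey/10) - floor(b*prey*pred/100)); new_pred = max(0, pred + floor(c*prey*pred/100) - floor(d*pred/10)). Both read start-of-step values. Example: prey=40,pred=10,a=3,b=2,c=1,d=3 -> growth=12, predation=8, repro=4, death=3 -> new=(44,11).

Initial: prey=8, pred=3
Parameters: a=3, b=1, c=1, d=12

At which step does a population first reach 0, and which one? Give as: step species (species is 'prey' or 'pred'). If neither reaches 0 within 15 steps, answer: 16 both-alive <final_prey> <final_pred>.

Step 1: prey: 8+2-0=10; pred: 3+0-3=0
First extinction: pred at step 1

Answer: 1 pred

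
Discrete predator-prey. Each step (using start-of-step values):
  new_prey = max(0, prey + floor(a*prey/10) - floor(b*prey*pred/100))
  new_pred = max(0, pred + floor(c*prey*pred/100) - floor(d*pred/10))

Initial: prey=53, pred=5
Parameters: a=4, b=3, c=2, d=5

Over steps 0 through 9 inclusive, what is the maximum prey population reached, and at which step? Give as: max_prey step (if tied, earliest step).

Step 1: prey: 53+21-7=67; pred: 5+5-2=8
Step 2: prey: 67+26-16=77; pred: 8+10-4=14
Step 3: prey: 77+30-32=75; pred: 14+21-7=28
Step 4: prey: 75+30-63=42; pred: 28+42-14=56
Step 5: prey: 42+16-70=0; pred: 56+47-28=75
Step 6: prey: 0+0-0=0; pred: 75+0-37=38
Step 7: prey: 0+0-0=0; pred: 38+0-19=19
Step 8: prey: 0+0-0=0; pred: 19+0-9=10
Step 9: prey: 0+0-0=0; pred: 10+0-5=5
Max prey = 77 at step 2

Answer: 77 2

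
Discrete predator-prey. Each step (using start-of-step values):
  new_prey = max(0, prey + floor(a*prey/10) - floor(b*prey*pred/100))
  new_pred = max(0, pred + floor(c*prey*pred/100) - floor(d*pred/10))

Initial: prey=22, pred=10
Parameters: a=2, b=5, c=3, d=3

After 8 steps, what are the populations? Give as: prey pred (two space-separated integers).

Step 1: prey: 22+4-11=15; pred: 10+6-3=13
Step 2: prey: 15+3-9=9; pred: 13+5-3=15
Step 3: prey: 9+1-6=4; pred: 15+4-4=15
Step 4: prey: 4+0-3=1; pred: 15+1-4=12
Step 5: prey: 1+0-0=1; pred: 12+0-3=9
Step 6: prey: 1+0-0=1; pred: 9+0-2=7
Step 7: prey: 1+0-0=1; pred: 7+0-2=5
Step 8: prey: 1+0-0=1; pred: 5+0-1=4

Answer: 1 4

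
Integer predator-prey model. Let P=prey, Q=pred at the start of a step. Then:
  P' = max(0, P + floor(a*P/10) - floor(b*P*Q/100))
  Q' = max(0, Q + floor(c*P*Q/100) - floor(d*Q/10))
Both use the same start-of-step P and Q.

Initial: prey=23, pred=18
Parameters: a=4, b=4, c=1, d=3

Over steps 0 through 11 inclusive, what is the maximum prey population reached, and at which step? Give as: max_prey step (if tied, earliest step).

Answer: 34 11

Derivation:
Step 1: prey: 23+9-16=16; pred: 18+4-5=17
Step 2: prey: 16+6-10=12; pred: 17+2-5=14
Step 3: prey: 12+4-6=10; pred: 14+1-4=11
Step 4: prey: 10+4-4=10; pred: 11+1-3=9
Step 5: prey: 10+4-3=11; pred: 9+0-2=7
Step 6: prey: 11+4-3=12; pred: 7+0-2=5
Step 7: prey: 12+4-2=14; pred: 5+0-1=4
Step 8: prey: 14+5-2=17; pred: 4+0-1=3
Step 9: prey: 17+6-2=21; pred: 3+0-0=3
Step 10: prey: 21+8-2=27; pred: 3+0-0=3
Step 11: prey: 27+10-3=34; pred: 3+0-0=3
Max prey = 34 at step 11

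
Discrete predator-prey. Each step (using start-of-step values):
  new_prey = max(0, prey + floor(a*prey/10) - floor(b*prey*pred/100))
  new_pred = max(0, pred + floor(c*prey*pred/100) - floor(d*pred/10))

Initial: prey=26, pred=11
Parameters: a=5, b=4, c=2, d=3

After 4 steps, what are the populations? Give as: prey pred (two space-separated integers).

Answer: 15 24

Derivation:
Step 1: prey: 26+13-11=28; pred: 11+5-3=13
Step 2: prey: 28+14-14=28; pred: 13+7-3=17
Step 3: prey: 28+14-19=23; pred: 17+9-5=21
Step 4: prey: 23+11-19=15; pred: 21+9-6=24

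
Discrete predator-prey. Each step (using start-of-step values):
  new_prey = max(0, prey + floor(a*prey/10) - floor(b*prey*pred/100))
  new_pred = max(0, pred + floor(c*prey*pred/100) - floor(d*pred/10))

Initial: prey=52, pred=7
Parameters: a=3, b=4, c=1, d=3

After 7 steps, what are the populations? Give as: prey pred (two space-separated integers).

Answer: 14 14

Derivation:
Step 1: prey: 52+15-14=53; pred: 7+3-2=8
Step 2: prey: 53+15-16=52; pred: 8+4-2=10
Step 3: prey: 52+15-20=47; pred: 10+5-3=12
Step 4: prey: 47+14-22=39; pred: 12+5-3=14
Step 5: prey: 39+11-21=29; pred: 14+5-4=15
Step 6: prey: 29+8-17=20; pred: 15+4-4=15
Step 7: prey: 20+6-12=14; pred: 15+3-4=14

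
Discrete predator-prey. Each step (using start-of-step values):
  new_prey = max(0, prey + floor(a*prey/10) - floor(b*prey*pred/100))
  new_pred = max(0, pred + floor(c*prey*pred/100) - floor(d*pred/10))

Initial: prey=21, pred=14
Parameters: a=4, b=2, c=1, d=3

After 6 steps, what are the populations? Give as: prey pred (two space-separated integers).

Step 1: prey: 21+8-5=24; pred: 14+2-4=12
Step 2: prey: 24+9-5=28; pred: 12+2-3=11
Step 3: prey: 28+11-6=33; pred: 11+3-3=11
Step 4: prey: 33+13-7=39; pred: 11+3-3=11
Step 5: prey: 39+15-8=46; pred: 11+4-3=12
Step 6: prey: 46+18-11=53; pred: 12+5-3=14

Answer: 53 14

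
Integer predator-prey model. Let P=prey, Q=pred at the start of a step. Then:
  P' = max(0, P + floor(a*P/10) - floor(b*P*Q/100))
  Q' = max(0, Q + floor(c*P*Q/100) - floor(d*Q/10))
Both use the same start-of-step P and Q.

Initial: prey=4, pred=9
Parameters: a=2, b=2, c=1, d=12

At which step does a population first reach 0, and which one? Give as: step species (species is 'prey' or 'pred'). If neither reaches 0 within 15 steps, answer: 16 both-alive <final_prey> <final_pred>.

Step 1: prey: 4+0-0=4; pred: 9+0-10=0
First extinction: pred at step 1

Answer: 1 pred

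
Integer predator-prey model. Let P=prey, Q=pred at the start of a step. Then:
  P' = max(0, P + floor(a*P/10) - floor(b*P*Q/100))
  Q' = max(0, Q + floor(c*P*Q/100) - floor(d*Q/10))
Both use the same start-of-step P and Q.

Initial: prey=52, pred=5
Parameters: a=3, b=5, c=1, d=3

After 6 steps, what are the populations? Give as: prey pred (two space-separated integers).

Step 1: prey: 52+15-13=54; pred: 5+2-1=6
Step 2: prey: 54+16-16=54; pred: 6+3-1=8
Step 3: prey: 54+16-21=49; pred: 8+4-2=10
Step 4: prey: 49+14-24=39; pred: 10+4-3=11
Step 5: prey: 39+11-21=29; pred: 11+4-3=12
Step 6: prey: 29+8-17=20; pred: 12+3-3=12

Answer: 20 12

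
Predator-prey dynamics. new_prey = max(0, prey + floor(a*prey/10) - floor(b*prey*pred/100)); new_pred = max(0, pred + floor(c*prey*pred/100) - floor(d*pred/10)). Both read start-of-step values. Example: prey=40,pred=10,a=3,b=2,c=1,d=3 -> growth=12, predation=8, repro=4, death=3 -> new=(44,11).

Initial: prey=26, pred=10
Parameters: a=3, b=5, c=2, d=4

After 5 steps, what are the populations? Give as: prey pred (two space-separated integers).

Answer: 8 6

Derivation:
Step 1: prey: 26+7-13=20; pred: 10+5-4=11
Step 2: prey: 20+6-11=15; pred: 11+4-4=11
Step 3: prey: 15+4-8=11; pred: 11+3-4=10
Step 4: prey: 11+3-5=9; pred: 10+2-4=8
Step 5: prey: 9+2-3=8; pred: 8+1-3=6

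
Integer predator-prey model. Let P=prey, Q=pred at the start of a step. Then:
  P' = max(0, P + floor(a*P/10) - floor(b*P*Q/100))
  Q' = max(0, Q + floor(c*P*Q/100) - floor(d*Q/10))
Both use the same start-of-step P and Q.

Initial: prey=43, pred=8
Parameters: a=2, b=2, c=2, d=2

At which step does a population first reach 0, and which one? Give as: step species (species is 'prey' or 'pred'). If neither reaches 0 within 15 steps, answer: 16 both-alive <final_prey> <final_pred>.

Answer: 6 prey

Derivation:
Step 1: prey: 43+8-6=45; pred: 8+6-1=13
Step 2: prey: 45+9-11=43; pred: 13+11-2=22
Step 3: prey: 43+8-18=33; pred: 22+18-4=36
Step 4: prey: 33+6-23=16; pred: 36+23-7=52
Step 5: prey: 16+3-16=3; pred: 52+16-10=58
Step 6: prey: 3+0-3=0; pred: 58+3-11=50
First extinction: prey at step 6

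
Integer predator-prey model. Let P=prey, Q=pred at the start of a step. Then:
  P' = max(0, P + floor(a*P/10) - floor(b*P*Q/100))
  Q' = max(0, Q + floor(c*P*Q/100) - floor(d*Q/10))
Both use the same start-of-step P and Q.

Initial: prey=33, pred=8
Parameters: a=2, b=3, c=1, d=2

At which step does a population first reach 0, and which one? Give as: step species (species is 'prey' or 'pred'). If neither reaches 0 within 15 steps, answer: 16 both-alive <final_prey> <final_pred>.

Step 1: prey: 33+6-7=32; pred: 8+2-1=9
Step 2: prey: 32+6-8=30; pred: 9+2-1=10
Step 3: prey: 30+6-9=27; pred: 10+3-2=11
Step 4: prey: 27+5-8=24; pred: 11+2-2=11
Step 5: prey: 24+4-7=21; pred: 11+2-2=11
Step 6: prey: 21+4-6=19; pred: 11+2-2=11
Step 7: prey: 19+3-6=16; pred: 11+2-2=11
Step 8: prey: 16+3-5=14; pred: 11+1-2=10
Step 9: prey: 14+2-4=12; pred: 10+1-2=9
Step 10: prey: 12+2-3=11; pred: 9+1-1=9
Step 11: prey: 11+2-2=11; pred: 9+0-1=8
Step 12: prey: 11+2-2=11; pred: 8+0-1=7
Step 13: prey: 11+2-2=11; pred: 7+0-1=6
Step 14: prey: 11+2-1=12; pred: 6+0-1=5
Step 15: prey: 12+2-1=13; pred: 5+0-1=4
No extinction within 15 steps

Answer: 16 both-alive 13 4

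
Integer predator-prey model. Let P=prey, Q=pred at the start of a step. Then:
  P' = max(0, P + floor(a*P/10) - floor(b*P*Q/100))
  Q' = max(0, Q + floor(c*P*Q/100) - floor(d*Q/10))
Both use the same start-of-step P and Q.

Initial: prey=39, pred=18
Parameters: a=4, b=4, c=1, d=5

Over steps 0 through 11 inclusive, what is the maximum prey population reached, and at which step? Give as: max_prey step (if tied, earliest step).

Answer: 138 11

Derivation:
Step 1: prey: 39+15-28=26; pred: 18+7-9=16
Step 2: prey: 26+10-16=20; pred: 16+4-8=12
Step 3: prey: 20+8-9=19; pred: 12+2-6=8
Step 4: prey: 19+7-6=20; pred: 8+1-4=5
Step 5: prey: 20+8-4=24; pred: 5+1-2=4
Step 6: prey: 24+9-3=30; pred: 4+0-2=2
Step 7: prey: 30+12-2=40; pred: 2+0-1=1
Step 8: prey: 40+16-1=55; pred: 1+0-0=1
Step 9: prey: 55+22-2=75; pred: 1+0-0=1
Step 10: prey: 75+30-3=102; pred: 1+0-0=1
Step 11: prey: 102+40-4=138; pred: 1+1-0=2
Max prey = 138 at step 11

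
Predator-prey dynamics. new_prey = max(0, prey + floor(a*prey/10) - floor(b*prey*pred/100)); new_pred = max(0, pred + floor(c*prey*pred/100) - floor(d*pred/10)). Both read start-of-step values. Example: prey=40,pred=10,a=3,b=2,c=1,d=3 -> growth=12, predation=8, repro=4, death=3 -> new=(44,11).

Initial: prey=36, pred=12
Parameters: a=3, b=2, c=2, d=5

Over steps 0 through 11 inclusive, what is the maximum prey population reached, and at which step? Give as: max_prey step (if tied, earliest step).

Step 1: prey: 36+10-8=38; pred: 12+8-6=14
Step 2: prey: 38+11-10=39; pred: 14+10-7=17
Step 3: prey: 39+11-13=37; pred: 17+13-8=22
Step 4: prey: 37+11-16=32; pred: 22+16-11=27
Step 5: prey: 32+9-17=24; pred: 27+17-13=31
Step 6: prey: 24+7-14=17; pred: 31+14-15=30
Step 7: prey: 17+5-10=12; pred: 30+10-15=25
Step 8: prey: 12+3-6=9; pred: 25+6-12=19
Step 9: prey: 9+2-3=8; pred: 19+3-9=13
Step 10: prey: 8+2-2=8; pred: 13+2-6=9
Step 11: prey: 8+2-1=9; pred: 9+1-4=6
Max prey = 39 at step 2

Answer: 39 2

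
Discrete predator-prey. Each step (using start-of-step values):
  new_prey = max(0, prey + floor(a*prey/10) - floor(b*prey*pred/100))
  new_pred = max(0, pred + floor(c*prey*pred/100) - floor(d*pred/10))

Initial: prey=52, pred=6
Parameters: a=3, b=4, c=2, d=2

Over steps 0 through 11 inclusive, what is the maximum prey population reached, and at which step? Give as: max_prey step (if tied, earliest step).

Answer: 55 1

Derivation:
Step 1: prey: 52+15-12=55; pred: 6+6-1=11
Step 2: prey: 55+16-24=47; pred: 11+12-2=21
Step 3: prey: 47+14-39=22; pred: 21+19-4=36
Step 4: prey: 22+6-31=0; pred: 36+15-7=44
Step 5: prey: 0+0-0=0; pred: 44+0-8=36
Step 6: prey: 0+0-0=0; pred: 36+0-7=29
Step 7: prey: 0+0-0=0; pred: 29+0-5=24
Step 8: prey: 0+0-0=0; pred: 24+0-4=20
Step 9: prey: 0+0-0=0; pred: 20+0-4=16
Step 10: prey: 0+0-0=0; pred: 16+0-3=13
Step 11: prey: 0+0-0=0; pred: 13+0-2=11
Max prey = 55 at step 1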